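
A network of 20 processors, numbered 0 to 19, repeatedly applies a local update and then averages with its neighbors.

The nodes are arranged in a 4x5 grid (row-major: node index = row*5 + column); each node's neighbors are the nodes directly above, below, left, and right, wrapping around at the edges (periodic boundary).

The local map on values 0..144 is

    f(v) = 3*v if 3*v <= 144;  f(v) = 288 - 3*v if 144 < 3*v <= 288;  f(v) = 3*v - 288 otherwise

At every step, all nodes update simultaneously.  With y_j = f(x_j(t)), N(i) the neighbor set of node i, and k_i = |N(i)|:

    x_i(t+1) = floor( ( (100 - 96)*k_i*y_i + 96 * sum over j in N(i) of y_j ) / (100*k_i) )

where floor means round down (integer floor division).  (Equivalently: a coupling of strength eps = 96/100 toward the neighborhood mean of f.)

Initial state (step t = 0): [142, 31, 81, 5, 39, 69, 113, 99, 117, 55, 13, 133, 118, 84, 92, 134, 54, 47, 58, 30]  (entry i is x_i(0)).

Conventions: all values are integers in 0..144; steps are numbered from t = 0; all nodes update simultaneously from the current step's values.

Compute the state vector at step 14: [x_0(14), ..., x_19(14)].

Simulating step by step:
t=0: [142, 31, 81, 5, 39, 69, 113, 99, 117, 55, 13, 133, 118, 84, 92, 134, 54, 47, 58, 30]
t=1: [102, 90, 63, 81, 92, 87, 72, 54, 46, 70, 77, 72, 73, 62, 69, 98, 115, 89, 72, 89]
t=2: [15, 59, 54, 78, 39, 55, 61, 95, 89, 65, 46, 64, 79, 90, 65, 36, 30, 72, 48, 41]
t=3: [111, 92, 62, 100, 80, 96, 84, 72, 41, 88, 106, 96, 47, 74, 93, 99, 96, 101, 69, 115]
t=4: [18, 44, 30, 85, 35, 32, 21, 99, 46, 44, 5, 49, 42, 87, 42, 32, 8, 78, 39, 37]
t=5: [105, 60, 58, 109, 83, 67, 93, 100, 53, 116, 110, 60, 60, 122, 73, 52, 102, 87, 58, 111]
t=6: [88, 44, 49, 96, 42, 36, 75, 86, 50, 80, 96, 46, 58, 103, 56, 36, 90, 86, 49, 86]
t=7: [114, 64, 51, 131, 29, 36, 100, 110, 29, 120, 113, 52, 57, 123, 28, 21, 98, 100, 25, 120]
t=8: [87, 53, 66, 96, 76, 49, 91, 85, 75, 90, 94, 49, 68, 90, 69, 46, 72, 80, 67, 77]
t=9: [113, 54, 54, 72, 26, 21, 107, 61, 19, 83, 120, 48, 60, 76, 27, 44, 112, 81, 33, 90]
t=10: [97, 66, 88, 89, 46, 49, 106, 81, 68, 68, 103, 68, 89, 85, 48, 50, 109, 93, 50, 94]
t=11: [121, 26, 40, 93, 32, 38, 87, 39, 47, 125, 122, 30, 41, 94, 40, 22, 78, 53, 22, 134]
t=12: [87, 69, 84, 101, 72, 68, 96, 103, 58, 116, 96, 71, 87, 108, 73, 79, 89, 92, 64, 88]
t=13: [70, 23, 32, 76, 33, 24, 62, 43, 36, 83, 66, 14, 35, 74, 31, 19, 53, 43, 24, 70]
t=14: [74, 99, 96, 92, 65, 77, 78, 103, 74, 90, 66, 103, 92, 93, 69, 92, 76, 101, 82, 80]

Answer: [74, 99, 96, 92, 65, 77, 78, 103, 74, 90, 66, 103, 92, 93, 69, 92, 76, 101, 82, 80]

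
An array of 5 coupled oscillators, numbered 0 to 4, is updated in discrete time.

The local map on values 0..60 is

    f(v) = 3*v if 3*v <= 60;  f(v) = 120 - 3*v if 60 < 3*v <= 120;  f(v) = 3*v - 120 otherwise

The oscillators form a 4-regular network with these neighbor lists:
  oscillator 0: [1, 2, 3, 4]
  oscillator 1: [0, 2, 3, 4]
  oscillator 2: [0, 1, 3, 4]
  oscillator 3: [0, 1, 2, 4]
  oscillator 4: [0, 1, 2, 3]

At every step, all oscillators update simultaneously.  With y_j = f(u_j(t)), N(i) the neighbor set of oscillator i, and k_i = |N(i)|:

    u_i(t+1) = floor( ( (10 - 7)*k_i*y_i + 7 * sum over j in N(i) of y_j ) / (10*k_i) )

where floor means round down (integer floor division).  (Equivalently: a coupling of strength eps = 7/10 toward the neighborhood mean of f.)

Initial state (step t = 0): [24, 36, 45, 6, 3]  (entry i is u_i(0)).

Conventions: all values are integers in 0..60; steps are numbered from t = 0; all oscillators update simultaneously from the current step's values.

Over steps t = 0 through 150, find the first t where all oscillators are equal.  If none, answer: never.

Answer: 3
Key observation: Synchronization is absorbing here: once all oscillators are equal they stay equal, and step 3 is the first all-equal step.

Derivation:
t=0: [24, 36, 45, 6, 3]  (not all equal)
t=1: [23, 19, 19, 20, 18]  (not all equal)
t=2: [55, 55, 55, 56, 55]  (not all equal)
t=3: [45, 45, 45, 45, 45]  (all equal)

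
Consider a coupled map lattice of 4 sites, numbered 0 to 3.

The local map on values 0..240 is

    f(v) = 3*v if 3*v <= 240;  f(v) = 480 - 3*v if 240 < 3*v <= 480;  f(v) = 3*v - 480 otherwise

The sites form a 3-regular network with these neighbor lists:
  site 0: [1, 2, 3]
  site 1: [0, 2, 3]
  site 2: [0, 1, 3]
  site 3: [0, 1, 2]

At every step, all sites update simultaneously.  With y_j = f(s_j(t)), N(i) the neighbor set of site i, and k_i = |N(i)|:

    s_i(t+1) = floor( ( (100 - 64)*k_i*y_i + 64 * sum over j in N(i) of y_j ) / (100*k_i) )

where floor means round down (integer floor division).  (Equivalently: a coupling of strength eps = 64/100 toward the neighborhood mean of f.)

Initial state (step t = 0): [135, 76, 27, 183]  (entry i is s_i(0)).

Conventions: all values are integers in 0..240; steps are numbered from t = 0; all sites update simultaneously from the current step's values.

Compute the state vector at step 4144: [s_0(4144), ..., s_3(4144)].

Answer: [60, 61, 60, 60]
Key observation: The state at step 20, [60, 61, 60, 60], reappears at step 22: the system is in a cycle of period 2 from step 20 on.  Therefore the state at step 4144 equals the state at step 20 + ((4144 - 20) mod 2) = 20, which is [60, 61, 60, 60].

Derivation:
t=0: [135, 76, 27, 183]
t=1: [107, 130, 108, 106]
t=2: [144, 134, 143, 144]
t=3: [55, 59, 55, 55]
t=4: [167, 169, 167, 167]
t=5: [22, 23, 22, 22]
t=6: [66, 67, 66, 66]
t=7: [198, 199, 198, 198]
t=8: [114, 115, 114, 114]
t=9: [137, 136, 137, 137]
t=10: [69, 70, 69, 69]
t=11: [207, 208, 207, 207]
t=12: [141, 142, 141, 141]
t=13: [56, 55, 56, 56]
t=14: [167, 166, 167, 167]
t=15: [20, 19, 20, 20]
t=16: [59, 58, 59, 59]
t=17: [176, 175, 176, 176]
t=18: [47, 46, 47, 47]
t=19: [140, 139, 140, 140]
t=20: [60, 61, 60, 60]
t=21: [180, 181, 180, 180]
t=22: [60, 61, 60, 60]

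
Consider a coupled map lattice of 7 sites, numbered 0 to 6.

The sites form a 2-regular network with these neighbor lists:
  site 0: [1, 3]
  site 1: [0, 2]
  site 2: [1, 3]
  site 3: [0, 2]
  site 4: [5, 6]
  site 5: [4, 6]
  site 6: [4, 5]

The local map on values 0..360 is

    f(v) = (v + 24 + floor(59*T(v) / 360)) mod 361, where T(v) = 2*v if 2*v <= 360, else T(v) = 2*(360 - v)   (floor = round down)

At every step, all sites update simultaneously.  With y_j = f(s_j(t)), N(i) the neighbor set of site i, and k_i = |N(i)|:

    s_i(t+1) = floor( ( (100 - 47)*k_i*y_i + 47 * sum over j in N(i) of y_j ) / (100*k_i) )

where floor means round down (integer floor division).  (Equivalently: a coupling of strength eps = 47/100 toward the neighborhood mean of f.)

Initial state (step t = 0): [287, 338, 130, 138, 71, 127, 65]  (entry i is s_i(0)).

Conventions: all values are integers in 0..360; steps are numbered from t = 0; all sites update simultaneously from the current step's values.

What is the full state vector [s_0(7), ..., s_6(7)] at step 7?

Simulating step by step:
t=0: [287, 338, 130, 138, 71, 127, 65]
t=1: [227, 128, 154, 234, 133, 155, 131]
t=2: [271, 224, 236, 281, 206, 214, 205]
t=3: [317, 301, 305, 321, 280, 282, 280]
t=4: [352, 347, 348, 354, 330, 330, 330]
t=5: [16, 14, 14, 16, 2, 2, 2]
t=6: [44, 42, 42, 44, 26, 26, 26]
t=7: [81, 79, 79, 81, 58, 58, 58]

Answer: [81, 79, 79, 81, 58, 58, 58]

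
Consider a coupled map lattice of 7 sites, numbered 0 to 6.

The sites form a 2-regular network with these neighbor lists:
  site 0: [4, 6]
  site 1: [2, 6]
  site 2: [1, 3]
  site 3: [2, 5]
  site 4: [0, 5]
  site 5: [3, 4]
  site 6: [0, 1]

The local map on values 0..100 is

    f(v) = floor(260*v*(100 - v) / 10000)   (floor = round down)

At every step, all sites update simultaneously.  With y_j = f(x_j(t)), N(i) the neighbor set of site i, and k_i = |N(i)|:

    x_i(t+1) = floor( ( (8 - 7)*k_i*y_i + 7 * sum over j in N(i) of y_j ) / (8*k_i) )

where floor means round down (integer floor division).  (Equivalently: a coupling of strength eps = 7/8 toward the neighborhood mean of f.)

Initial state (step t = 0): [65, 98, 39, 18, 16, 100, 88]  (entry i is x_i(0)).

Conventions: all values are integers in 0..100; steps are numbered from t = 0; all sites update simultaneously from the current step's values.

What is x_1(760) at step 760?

Answer: x_1(760) = 61
Key observation: The state at step 6, [61, 61, 61, 61, 61, 61, 61], reappears at step 7: the system is in a cycle of period 1 from step 6 on.  Therefore the state at step 760 equals the state at step 6 + ((760 - 6) mod 1) = 6, which is [61, 61, 61, 61, 61, 61, 61].

Derivation:
t=0: [65, 98, 39, 18, 16, 100, 88]
t=1: [34, 39, 26, 31, 30, 31, 31]
t=2: [54, 53, 57, 52, 56, 54, 58]
t=3: [63, 63, 63, 63, 64, 64, 63]
t=4: [59, 60, 60, 59, 59, 59, 60]
t=5: [62, 62, 62, 62, 62, 62, 62]
t=6: [61, 61, 61, 61, 61, 61, 61]
t=7: [61, 61, 61, 61, 61, 61, 61]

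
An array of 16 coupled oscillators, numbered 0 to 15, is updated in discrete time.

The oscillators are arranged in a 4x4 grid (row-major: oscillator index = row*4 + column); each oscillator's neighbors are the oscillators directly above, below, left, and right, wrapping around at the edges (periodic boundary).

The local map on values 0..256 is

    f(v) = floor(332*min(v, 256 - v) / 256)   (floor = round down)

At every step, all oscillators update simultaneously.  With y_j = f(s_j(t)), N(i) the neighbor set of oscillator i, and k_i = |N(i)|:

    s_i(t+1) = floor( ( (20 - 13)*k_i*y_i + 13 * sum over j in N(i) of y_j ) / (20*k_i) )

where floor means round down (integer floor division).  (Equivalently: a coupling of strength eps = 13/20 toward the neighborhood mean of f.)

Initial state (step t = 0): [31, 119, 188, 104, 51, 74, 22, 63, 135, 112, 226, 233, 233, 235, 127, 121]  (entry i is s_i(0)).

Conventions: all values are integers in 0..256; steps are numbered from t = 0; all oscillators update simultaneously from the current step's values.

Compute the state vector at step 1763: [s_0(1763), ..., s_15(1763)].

Answer: [160, 160, 160, 160, 160, 160, 160, 160, 160, 160, 160, 160, 160, 160, 160, 160]
Key observation: The state at step 17, [160, 160, 160, 160, 160, 160, 160, 160, 160, 160, 160, 160, 160, 160, 160, 160], reappears at step 19: the system is in a cycle of period 2 from step 17 on.  Therefore the state at step 1763 equals the state at step 17 + ((1763 - 17) mod 2) = 17, which is [160, 160, 160, 160, 160, 160, 160, 160, 160, 160, 160, 160, 160, 160, 160, 160].

Derivation:
t=0: [31, 119, 188, 104, 51, 74, 22, 63, 135, 112, 226, 233, 233, 235, 127, 121]
t=1: [76, 94, 108, 106, 83, 97, 58, 70, 98, 102, 72, 80, 71, 89, 107, 112]
t=2: [108, 120, 125, 124, 108, 114, 99, 100, 114, 120, 105, 109, 111, 118, 128, 127]
t=3: [146, 152, 155, 152, 140, 145, 138, 137, 145, 148, 143, 142, 148, 154, 158, 156]
t=4: [140, 135, 134, 137, 147, 143, 146, 148, 143, 140, 143, 144, 137, 134, 131, 134]
t=5: [150, 154, 155, 152, 143, 146, 145, 143, 146, 149, 148, 146, 153, 156, 157, 155]
t=6: [136, 133, 132, 135, 143, 140, 140, 142, 140, 138, 138, 140, 133, 131, 130, 132]
t=7: [155, 157, 158, 155, 148, 151, 151, 149, 151, 153, 153, 151, 157, 159, 160, 158]
t=8: [130, 128, 128, 130, 136, 134, 134, 136, 134, 132, 132, 134, 128, 127, 126, 128]
t=9: [162, 163, 163, 162, 157, 159, 159, 157, 159, 160, 159, 159, 163, 163, 163, 163]
t=10: [121, 120, 120, 121, 125, 124, 124, 125, 124, 123, 124, 124, 120, 120, 120, 120]
t=11: [156, 155, 155, 156, 160, 159, 159, 160, 159, 158, 159, 159, 155, 155, 155, 155]
t=12: [128, 129, 129, 128, 125, 125, 125, 125, 125, 126, 126, 125, 129, 129, 129, 129]
t=13: [164, 164, 164, 164, 162, 162, 162, 162, 162, 162, 162, 162, 164, 163, 163, 164]
t=14: [119, 119, 119, 119, 120, 120, 120, 120, 120, 120, 120, 120, 119, 119, 119, 119]
t=15: [154, 154, 154, 154, 154, 154, 154, 154, 154, 154, 154, 154, 154, 154, 154, 154]
t=16: [132, 132, 132, 132, 132, 132, 132, 132, 132, 132, 132, 132, 132, 132, 132, 132]
t=17: [160, 160, 160, 160, 160, 160, 160, 160, 160, 160, 160, 160, 160, 160, 160, 160]
t=18: [124, 124, 124, 124, 124, 124, 124, 124, 124, 124, 124, 124, 124, 124, 124, 124]
t=19: [160, 160, 160, 160, 160, 160, 160, 160, 160, 160, 160, 160, 160, 160, 160, 160]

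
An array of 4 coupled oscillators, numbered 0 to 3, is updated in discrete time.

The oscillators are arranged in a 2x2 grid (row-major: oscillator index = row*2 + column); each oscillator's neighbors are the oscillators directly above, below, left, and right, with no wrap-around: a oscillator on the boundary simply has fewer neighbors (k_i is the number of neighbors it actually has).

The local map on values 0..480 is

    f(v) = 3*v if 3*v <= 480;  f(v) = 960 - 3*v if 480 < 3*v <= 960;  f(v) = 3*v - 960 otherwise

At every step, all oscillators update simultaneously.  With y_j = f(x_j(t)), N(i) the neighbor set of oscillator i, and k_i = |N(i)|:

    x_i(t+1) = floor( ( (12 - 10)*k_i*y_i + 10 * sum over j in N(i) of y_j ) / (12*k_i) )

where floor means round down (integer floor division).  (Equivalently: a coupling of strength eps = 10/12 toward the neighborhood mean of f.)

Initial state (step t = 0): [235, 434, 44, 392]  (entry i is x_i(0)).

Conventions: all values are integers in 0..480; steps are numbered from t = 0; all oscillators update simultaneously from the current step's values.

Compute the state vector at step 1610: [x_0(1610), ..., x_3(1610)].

Simulating step by step:
t=0: [235, 434, 44, 392]
t=1: [240, 253, 218, 233]
t=2: [251, 242, 259, 254]
t=3: [208, 207, 199, 206]
t=4: [348, 339, 343, 349]
t=5: [66, 80, 82, 67]
t=6: [235, 206, 207, 236]
t=7: [326, 268, 267, 325]
t=8: [134, 39, 40, 133]
t=9: [165, 353, 353, 165]
t=10: [160, 404, 404, 160]
t=11: [290, 442, 442, 290]
t=12: [320, 136, 136, 320]
t=13: [340, 68, 68, 340]
t=14: [180, 84, 84, 180]
t=15: [280, 392, 392, 280]
t=16: [200, 136, 136, 200]
t=17: [400, 368, 368, 400]
t=18: [160, 224, 224, 160]
t=19: [320, 448, 448, 320]
t=20: [320, 64, 64, 320]
t=21: [160, 32, 32, 160]
t=22: [160, 416, 416, 160]
t=23: [320, 448, 448, 320]

Answer: [160, 416, 416, 160]
Key observation: The state at step 19, [320, 448, 448, 320], reappears at step 23: the system is in a cycle of period 4 from step 19 on.  Therefore the state at step 1610 equals the state at step 19 + ((1610 - 19) mod 4) = 22, which is [160, 416, 416, 160].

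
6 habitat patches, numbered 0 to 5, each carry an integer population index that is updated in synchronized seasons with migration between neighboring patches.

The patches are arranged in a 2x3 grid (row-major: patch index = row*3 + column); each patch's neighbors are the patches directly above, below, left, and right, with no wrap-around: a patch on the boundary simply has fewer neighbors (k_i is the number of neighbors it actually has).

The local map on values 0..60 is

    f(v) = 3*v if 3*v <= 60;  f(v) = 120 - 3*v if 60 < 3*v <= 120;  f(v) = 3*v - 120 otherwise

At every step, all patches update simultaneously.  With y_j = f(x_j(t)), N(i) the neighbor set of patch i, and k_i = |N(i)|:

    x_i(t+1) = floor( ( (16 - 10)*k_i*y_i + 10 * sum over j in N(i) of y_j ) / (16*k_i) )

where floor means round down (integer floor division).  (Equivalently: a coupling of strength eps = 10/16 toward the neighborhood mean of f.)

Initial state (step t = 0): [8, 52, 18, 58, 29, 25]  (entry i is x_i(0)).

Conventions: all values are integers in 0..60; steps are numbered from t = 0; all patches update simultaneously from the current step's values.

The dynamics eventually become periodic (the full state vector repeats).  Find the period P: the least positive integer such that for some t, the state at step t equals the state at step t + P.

Answer: 4
Key observation: The state at step 43, [6, 6, 6, 6, 6, 6], reappears at step 47 — and no state repeats earlier — so the cycle the system enters has period 4.

Derivation:
t=0: [8, 52, 18, 58, 29, 25]
t=1: [37, 36, 45, 38, 40, 44]
t=2: [9, 9, 13, 5, 6, 9]
t=3: [23, 27, 31, 19, 21, 27]
t=4: [49, 42, 34, 55, 49, 40]
t=5: [26, 17, 8, 33, 20, 14]
t=6: [38, 45, 38, 39, 46, 42]
t=7: [7, 11, 8, 8, 11, 9]
t=8: [25, 28, 27, 25, 29, 27]
t=9: [42, 37, 38, 41, 37, 37]
t=10: [6, 7, 7, 5, 7, 8]
t=11: [18, 20, 21, 17, 20, 22]
t=12: [54, 58, 57, 54, 56, 56]
t=13: [45, 49, 51, 43, 48, 48]
t=14: [16, 25, 28, 15, 21, 26]
t=15: [46, 46, 40, 49, 48, 44]
t=16: [20, 15, 9, 23, 20, 12]
t=17: [52, 47, 35, 56, 50, 40]
t=18: [35, 24, 12, 38, 25, 14]
t=19: [22, 38, 41, 21, 36, 41]
t=20: [39, 16, 3, 42, 18, 5]
t=21: [18, 31, 23, 20, 34, 25]
t=22: [47, 35, 41, 45, 34, 38]
t=23: [17, 14, 7, 17, 14, 8]
t=24: [48, 39, 28, 48, 40, 28]
t=25: [17, 13, 25, 16, 13, 24]
t=26: [46, 42, 44, 46, 42, 44]
t=27: [14, 9, 10, 14, 9, 10]
t=28: [37, 30, 29, 37, 30, 29]
t=29: [15, 26, 32, 15, 26, 32]
t=30: [44, 38, 29, 44, 38, 29]
t=31: [10, 12, 24, 10, 12, 24]
t=32: [31, 37, 44, 31, 37, 44]
t=33: [21, 13, 11, 21, 13, 11]
t=34: [51, 41, 34, 51, 41, 34]
t=35: [23, 12, 13, 23, 12, 13]
t=36: [46, 39, 38, 46, 39, 38]
t=37: [13, 6, 5, 13, 6, 5]
t=38: [32, 21, 15, 32, 21, 15]
t=39: [34, 47, 48, 34, 47, 48]
t=40: [18, 21, 23, 18, 21, 23]
t=41: [54, 55, 52, 54, 55, 52]
t=42: [42, 42, 38, 42, 42, 38]
t=43: [6, 6, 6, 6, 6, 6]
t=44: [18, 18, 18, 18, 18, 18]
t=45: [54, 54, 54, 54, 54, 54]
t=46: [42, 42, 42, 42, 42, 42]
t=47: [6, 6, 6, 6, 6, 6]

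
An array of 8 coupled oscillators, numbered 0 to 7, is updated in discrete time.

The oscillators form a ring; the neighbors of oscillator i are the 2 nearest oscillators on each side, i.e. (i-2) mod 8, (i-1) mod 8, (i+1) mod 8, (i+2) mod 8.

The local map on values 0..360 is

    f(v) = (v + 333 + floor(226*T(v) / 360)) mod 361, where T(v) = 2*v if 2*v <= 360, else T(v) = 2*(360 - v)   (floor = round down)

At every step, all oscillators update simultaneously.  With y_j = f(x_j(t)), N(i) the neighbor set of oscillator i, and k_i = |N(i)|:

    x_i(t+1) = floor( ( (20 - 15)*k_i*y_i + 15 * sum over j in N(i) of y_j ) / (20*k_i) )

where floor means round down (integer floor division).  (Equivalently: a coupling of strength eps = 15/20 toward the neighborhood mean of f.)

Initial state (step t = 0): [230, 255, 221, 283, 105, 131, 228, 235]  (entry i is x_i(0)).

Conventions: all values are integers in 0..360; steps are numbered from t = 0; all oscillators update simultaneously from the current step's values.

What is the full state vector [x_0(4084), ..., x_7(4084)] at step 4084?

Answer: [55, 8, 55, 83, 148, 142, 148, 83]
Key observation: The state at step 11, [9, 9, 9, 73, 71, 91, 71, 73], reappears at step 16: the system is in a cycle of period 5 from step 11 on.  Therefore the state at step 4084 equals the state at step 11 + ((4084 - 11) mod 5) = 14, which is [55, 8, 55, 83, 148, 142, 148, 83].

Derivation:
t=0: [230, 255, 221, 283, 105, 131, 228, 235]
t=1: [70, 157, 174, 245, 169, 172, 91, 119]
t=2: [172, 151, 152, 195, 189, 234, 246, 245]
t=3: [207, 206, 209, 123, 65, 5, 70, 126]
t=4: [78, 100, 74, 152, 166, 227, 168, 156]
t=5: [225, 222, 222, 206, 237, 250, 241, 211]
t=6: [5, 7, 5, 72, 71, 94, 70, 72]
t=7: [265, 266, 265, 222, 181, 145, 181, 221]
t=8: [226, 224, 226, 194, 130, 83, 130, 194]
t=9: [55, 8, 55, 84, 149, 144, 149, 84]
t=10: [195, 184, 195, 237, 238, 249, 238, 237]
t=11: [9, 9, 9, 73, 71, 91, 71, 73]
t=12: [270, 271, 270, 224, 182, 144, 182, 224]
t=13: [225, 223, 225, 192, 130, 81, 130, 192]
t=14: [55, 8, 55, 83, 148, 142, 148, 83]
t=15: [194, 183, 194, 235, 236, 247, 236, 235]
t=16: [9, 9, 9, 73, 71, 91, 71, 73]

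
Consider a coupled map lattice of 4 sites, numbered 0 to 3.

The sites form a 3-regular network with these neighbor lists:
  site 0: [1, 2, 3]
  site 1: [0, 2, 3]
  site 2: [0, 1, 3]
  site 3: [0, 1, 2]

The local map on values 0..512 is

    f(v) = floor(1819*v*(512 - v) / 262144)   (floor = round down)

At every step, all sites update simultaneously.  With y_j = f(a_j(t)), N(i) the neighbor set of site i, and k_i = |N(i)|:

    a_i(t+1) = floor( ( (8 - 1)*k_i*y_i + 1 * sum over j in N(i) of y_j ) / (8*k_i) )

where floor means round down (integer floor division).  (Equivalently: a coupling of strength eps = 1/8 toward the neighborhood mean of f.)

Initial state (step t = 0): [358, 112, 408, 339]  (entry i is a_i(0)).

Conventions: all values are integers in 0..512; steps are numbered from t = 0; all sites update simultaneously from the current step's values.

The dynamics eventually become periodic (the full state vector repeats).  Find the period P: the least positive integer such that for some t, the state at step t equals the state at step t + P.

Answer: 4
Key observation: The state at step 36, [453, 453, 453, 453], reappears at step 40 — and no state repeats earlier — so the cycle the system enters has period 4.

Derivation:
t=0: [358, 112, 408, 339]
t=1: [376, 316, 303, 396]
t=2: [359, 421, 430, 329]
t=3: [371, 275, 257, 401]
t=4: [367, 442, 444, 322]
t=5: [358, 229, 224, 404]
t=6: [384, 440, 438, 317]
t=7: [334, 233, 237, 407]
t=8: [410, 442, 443, 313]
t=9: [289, 226, 224, 407]
t=10: [440, 441, 440, 314]
t=11: [227, 226, 227, 404]
t=12: [441, 441, 441, 320]
t=13: [225, 225, 225, 399]
t=14: [442, 442, 442, 329]
t=15: [222, 222, 222, 391]
t=16: [441, 441, 441, 342]
t=17: [224, 224, 224, 379]
t=18: [442, 442, 442, 361]
t=19: [220, 220, 220, 357]
t=20: [442, 442, 442, 390]
t=21: [218, 218, 218, 315]
t=22: [443, 443, 443, 431]
t=23: [213, 213, 213, 238]
t=24: [441, 441, 441, 450]
t=25: [216, 216, 216, 196]
t=26: [442, 442, 442, 430]
t=27: [215, 215, 215, 240]
t=28: [443, 443, 443, 450]
t=29: [211, 211, 211, 195]
t=30: [439, 439, 439, 429]
t=31: [223, 223, 223, 243]
t=32: [447, 447, 447, 452]
t=33: [200, 200, 200, 189]
t=34: [431, 431, 431, 424]
t=35: [242, 242, 242, 256]
t=36: [453, 453, 453, 453]
t=37: [185, 185, 185, 185]
t=38: [419, 419, 419, 419]
t=39: [270, 270, 270, 270]
t=40: [453, 453, 453, 453]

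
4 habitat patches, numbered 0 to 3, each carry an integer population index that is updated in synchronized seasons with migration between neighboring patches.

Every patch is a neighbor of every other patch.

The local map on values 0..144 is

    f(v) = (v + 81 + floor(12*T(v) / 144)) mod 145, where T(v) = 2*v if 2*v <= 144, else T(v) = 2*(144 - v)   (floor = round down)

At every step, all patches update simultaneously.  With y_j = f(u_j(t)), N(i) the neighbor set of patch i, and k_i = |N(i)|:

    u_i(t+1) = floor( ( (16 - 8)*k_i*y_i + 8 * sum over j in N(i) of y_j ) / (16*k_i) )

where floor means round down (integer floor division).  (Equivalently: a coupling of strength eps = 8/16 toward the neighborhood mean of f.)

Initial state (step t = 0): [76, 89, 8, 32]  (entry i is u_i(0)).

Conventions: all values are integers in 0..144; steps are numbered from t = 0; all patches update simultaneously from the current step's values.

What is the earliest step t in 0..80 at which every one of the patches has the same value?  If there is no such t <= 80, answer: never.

Answer: 7
Key observation: Synchronization is absorbing here: once all patches are equal they stay equal, and step 7 is the first all-equal step.

Derivation:
t=0: [76, 89, 8, 32]  (not all equal)
t=1: [51, 55, 74, 83]  (not all equal)
t=2: [78, 31, 38, 41]  (not all equal)
t=3: [74, 104, 107, 108]  (not all equal)
t=4: [34, 43, 44, 44]  (not all equal)
t=5: [125, 129, 129, 129]  (not all equal)
t=6: [65, 66, 66, 66]  (not all equal)
t=7: [12, 12, 12, 12]  (all equal)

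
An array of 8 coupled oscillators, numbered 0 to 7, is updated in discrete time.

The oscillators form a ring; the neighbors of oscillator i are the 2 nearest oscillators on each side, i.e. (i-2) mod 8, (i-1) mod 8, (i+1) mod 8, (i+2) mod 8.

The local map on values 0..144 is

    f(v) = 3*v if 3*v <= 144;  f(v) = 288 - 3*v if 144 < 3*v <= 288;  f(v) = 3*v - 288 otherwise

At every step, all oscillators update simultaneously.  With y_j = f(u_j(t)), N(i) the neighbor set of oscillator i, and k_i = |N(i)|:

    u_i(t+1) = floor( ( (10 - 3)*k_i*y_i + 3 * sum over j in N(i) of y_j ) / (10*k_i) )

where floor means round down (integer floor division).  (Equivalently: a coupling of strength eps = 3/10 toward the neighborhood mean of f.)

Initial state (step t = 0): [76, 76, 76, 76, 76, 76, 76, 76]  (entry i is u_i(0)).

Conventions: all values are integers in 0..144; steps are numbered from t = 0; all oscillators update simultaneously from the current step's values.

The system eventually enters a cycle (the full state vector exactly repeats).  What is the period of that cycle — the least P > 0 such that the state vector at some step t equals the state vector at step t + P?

Answer: 2
Key observation: The state at step 2, [108, 108, 108, 108, 108, 108, 108, 108], reappears at step 4 — and no state repeats earlier — so the cycle the system enters has period 2.

Derivation:
t=0: [76, 76, 76, 76, 76, 76, 76, 76]
t=1: [60, 60, 60, 60, 60, 60, 60, 60]
t=2: [108, 108, 108, 108, 108, 108, 108, 108]
t=3: [36, 36, 36, 36, 36, 36, 36, 36]
t=4: [108, 108, 108, 108, 108, 108, 108, 108]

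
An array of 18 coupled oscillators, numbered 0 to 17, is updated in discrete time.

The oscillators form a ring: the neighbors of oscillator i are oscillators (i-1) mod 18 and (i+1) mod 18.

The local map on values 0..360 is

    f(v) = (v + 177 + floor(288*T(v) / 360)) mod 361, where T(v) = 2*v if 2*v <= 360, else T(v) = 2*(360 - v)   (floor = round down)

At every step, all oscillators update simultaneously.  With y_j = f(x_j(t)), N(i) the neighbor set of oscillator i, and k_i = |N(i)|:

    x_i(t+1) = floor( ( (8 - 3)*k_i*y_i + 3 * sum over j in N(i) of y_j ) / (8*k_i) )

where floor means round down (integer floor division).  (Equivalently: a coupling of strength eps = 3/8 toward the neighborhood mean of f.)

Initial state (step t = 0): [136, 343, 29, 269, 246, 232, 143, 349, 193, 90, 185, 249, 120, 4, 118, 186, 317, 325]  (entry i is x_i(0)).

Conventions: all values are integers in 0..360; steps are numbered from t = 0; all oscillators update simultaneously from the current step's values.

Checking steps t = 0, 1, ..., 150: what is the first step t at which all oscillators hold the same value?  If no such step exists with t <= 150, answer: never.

Answer: 10
Key observation: Synchronization is absorbing here: once all oscillators are equal they stay equal, and step 10 is the first all-equal step.

Derivation:
t=0: [136, 343, 29, 269, 246, 232, 143, 349, 193, 90, 185, 249, 120, 4, 118, 186, 317, 325]  (not all equal)
t=1: [177, 195, 235, 236, 242, 238, 198, 200, 216, 135, 230, 227, 160, 163, 163, 235, 215, 192]  (not all equal)
t=2: [275, 270, 255, 249, 247, 252, 268, 270, 246, 201, 237, 250, 237, 237, 241, 251, 263, 273]  (not all equal)
t=3: [227, 231, 237, 241, 242, 238, 232, 232, 246, 261, 251, 244, 247, 248, 246, 240, 234, 228]  (not all equal)
t=4: [254, 252, 249, 247, 246, 249, 251, 250, 243, 237, 240, 243, 243, 243, 244, 247, 251, 254]  (not all equal)
t=5: [239, 240, 241, 243, 243, 242, 241, 242, 245, 248, 247, 246, 246, 245, 244, 243, 241, 239]  (not all equal)
t=6: [248, 247, 247, 246, 246, 246, 246, 246, 244, 243, 243, 243, 244, 244, 245, 246, 247, 247]  (not all equal)
t=7: [243, 243, 243, 243, 244, 244, 244, 244, 245, 245, 246, 245, 245, 245, 244, 244, 243, 243]  (not all equal)
t=8: [246, 246, 246, 245, 245, 245, 245, 245, 245, 244, 244, 244, 245, 245, 245, 245, 245, 246]  (not all equal)
t=9: [244, 244, 244, 244, 245, 245, 245, 245, 245, 245, 245, 245, 245, 245, 245, 245, 244, 244]  (not all equal)
t=10: [245, 245, 245, 245, 245, 245, 245, 245, 245, 245, 245, 245, 245, 245, 245, 245, 245, 245]  (all equal)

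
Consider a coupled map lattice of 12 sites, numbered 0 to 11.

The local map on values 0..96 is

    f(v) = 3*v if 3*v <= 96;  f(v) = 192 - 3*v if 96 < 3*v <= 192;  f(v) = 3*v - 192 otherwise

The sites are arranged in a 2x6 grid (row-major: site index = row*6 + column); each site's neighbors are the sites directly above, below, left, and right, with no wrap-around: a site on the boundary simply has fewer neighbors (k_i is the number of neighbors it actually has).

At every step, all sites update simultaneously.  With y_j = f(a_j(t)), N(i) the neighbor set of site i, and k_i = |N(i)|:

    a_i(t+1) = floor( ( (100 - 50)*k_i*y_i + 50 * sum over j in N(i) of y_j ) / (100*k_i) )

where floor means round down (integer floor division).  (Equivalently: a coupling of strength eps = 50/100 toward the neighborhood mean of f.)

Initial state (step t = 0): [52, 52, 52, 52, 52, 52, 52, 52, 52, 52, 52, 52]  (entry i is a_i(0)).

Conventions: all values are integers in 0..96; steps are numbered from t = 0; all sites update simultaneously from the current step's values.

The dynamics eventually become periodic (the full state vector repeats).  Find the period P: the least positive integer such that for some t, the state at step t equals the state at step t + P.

Simulating step by step:
t=0: [52, 52, 52, 52, 52, 52, 52, 52, 52, 52, 52, 52]
t=1: [36, 36, 36, 36, 36, 36, 36, 36, 36, 36, 36, 36]
t=2: [84, 84, 84, 84, 84, 84, 84, 84, 84, 84, 84, 84]
t=3: [60, 60, 60, 60, 60, 60, 60, 60, 60, 60, 60, 60]
t=4: [12, 12, 12, 12, 12, 12, 12, 12, 12, 12, 12, 12]
t=5: [36, 36, 36, 36, 36, 36, 36, 36, 36, 36, 36, 36]

Answer: 4
Key observation: The state at step 1, [36, 36, 36, 36, 36, 36, 36, 36, 36, 36, 36, 36], reappears at step 5 — and no state repeats earlier — so the cycle the system enters has period 4.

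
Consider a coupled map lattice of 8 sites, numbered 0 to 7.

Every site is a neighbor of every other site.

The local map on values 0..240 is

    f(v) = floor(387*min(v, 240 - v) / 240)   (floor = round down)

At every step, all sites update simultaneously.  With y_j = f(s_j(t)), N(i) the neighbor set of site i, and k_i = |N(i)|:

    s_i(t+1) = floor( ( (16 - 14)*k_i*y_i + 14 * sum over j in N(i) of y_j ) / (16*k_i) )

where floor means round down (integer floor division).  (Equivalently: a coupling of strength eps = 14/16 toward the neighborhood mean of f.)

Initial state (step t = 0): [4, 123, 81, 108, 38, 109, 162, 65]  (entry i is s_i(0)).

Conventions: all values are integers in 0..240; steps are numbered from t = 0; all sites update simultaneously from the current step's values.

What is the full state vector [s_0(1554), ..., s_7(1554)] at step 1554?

Simulating step by step:
t=0: [4, 123, 81, 108, 38, 109, 162, 65]
t=1: [120, 120, 120, 120, 120, 120, 120, 120]
t=2: [193, 193, 193, 193, 193, 193, 193, 193]
t=3: [75, 75, 75, 75, 75, 75, 75, 75]
t=4: [120, 120, 120, 120, 120, 120, 120, 120]

Answer: [75, 75, 75, 75, 75, 75, 75, 75]
Key observation: The state at step 1, [120, 120, 120, 120, 120, 120, 120, 120], reappears at step 4: the system is in a cycle of period 3 from step 1 on.  Therefore the state at step 1554 equals the state at step 1 + ((1554 - 1) mod 3) = 3, which is [75, 75, 75, 75, 75, 75, 75, 75].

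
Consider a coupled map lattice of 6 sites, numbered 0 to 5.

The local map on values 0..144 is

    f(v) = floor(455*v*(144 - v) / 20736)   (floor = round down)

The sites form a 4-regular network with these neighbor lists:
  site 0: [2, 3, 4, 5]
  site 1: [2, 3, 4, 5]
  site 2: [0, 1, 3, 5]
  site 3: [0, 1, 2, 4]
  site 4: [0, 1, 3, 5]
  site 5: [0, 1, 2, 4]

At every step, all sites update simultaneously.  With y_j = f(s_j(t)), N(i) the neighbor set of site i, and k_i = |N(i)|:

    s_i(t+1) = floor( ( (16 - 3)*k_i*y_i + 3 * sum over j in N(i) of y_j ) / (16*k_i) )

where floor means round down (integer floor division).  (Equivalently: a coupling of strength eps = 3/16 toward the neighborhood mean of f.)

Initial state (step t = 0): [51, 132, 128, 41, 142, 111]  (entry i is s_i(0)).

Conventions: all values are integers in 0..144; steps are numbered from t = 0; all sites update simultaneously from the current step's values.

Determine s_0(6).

Simulating step by step:
t=0: [51, 132, 128, 41, 142, 111]
t=1: [94, 38, 50, 83, 19, 73]
t=2: [101, 89, 103, 106, 61, 108]
t=3: [94, 104, 92, 90, 107, 88]
t=4: [102, 92, 103, 104, 89, 105]
t=5: [94, 102, 92, 92, 104, 90]
t=6: [102, 95, 103, 102, 93, 104]

Answer: s_0(6) = 102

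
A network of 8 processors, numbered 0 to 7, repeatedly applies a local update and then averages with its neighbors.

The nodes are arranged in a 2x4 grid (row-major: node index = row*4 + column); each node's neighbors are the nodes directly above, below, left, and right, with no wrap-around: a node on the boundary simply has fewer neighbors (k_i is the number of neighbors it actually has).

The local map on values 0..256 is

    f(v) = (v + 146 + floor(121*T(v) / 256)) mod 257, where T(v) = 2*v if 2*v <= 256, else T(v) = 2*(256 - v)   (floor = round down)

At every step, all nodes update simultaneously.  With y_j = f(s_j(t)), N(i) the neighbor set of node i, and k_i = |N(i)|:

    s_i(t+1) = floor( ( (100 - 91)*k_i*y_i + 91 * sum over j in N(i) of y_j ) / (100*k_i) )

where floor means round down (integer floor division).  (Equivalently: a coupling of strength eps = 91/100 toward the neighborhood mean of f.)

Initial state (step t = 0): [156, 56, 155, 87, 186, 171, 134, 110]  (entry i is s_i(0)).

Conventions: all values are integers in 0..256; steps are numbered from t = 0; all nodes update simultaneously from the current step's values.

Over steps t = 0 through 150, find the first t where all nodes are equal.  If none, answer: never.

Answer: 7
Key observation: Synchronization is absorbing here: once all nodes are equal they stay equal, and step 7 is the first all-equal step.

Derivation:
t=0: [156, 56, 155, 87, 186, 171, 134, 110]  (not all equal)
t=1: [192, 149, 149, 114, 139, 174, 127, 98]  (not all equal)
t=2: [138, 139, 129, 109, 140, 137, 120, 119]  (not all equal)
t=3: [138, 138, 121, 126, 138, 133, 131, 112]  (not all equal)
t=4: [138, 133, 135, 116, 138, 138, 124, 133]  (not all equal)
t=5: [138, 138, 128, 135, 138, 135, 137, 123]  (not all equal)
t=6: [138, 138, 138, 133, 138, 138, 134, 137]  (not all equal)
t=7: [138, 138, 138, 138, 138, 138, 138, 138]  (all equal)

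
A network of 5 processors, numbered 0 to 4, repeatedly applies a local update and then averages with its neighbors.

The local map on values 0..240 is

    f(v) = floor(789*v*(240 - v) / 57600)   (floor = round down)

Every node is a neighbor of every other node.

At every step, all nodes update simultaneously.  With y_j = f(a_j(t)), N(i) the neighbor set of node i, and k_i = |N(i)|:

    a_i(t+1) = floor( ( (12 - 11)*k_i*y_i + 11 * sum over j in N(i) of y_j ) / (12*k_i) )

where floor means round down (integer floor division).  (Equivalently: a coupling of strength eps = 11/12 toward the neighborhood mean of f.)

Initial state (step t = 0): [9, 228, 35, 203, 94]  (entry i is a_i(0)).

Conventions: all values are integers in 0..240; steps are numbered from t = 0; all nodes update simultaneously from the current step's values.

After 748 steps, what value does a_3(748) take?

Answer: a_3(748) = 197
Key observation: The state at step 8, [197, 197, 197, 197, 197], reappears at step 10: the system is in a cycle of period 2 from step 8 on.  Therefore the state at step 748 equals the state at step 8 + ((748 - 8) mod 2) = 8, which is [197, 197, 197, 197, 197].

Derivation:
t=0: [9, 228, 35, 203, 94]
t=1: [99, 98, 89, 88, 76]
t=2: [182, 182, 183, 183, 185]
t=3: [141, 141, 142, 142, 142]
t=4: [190, 190, 190, 190, 190]
t=5: [130, 130, 130, 130, 130]
t=6: [195, 195, 195, 195, 195]
t=7: [120, 120, 120, 120, 120]
t=8: [197, 197, 197, 197, 197]
t=9: [116, 116, 116, 116, 116]
t=10: [197, 197, 197, 197, 197]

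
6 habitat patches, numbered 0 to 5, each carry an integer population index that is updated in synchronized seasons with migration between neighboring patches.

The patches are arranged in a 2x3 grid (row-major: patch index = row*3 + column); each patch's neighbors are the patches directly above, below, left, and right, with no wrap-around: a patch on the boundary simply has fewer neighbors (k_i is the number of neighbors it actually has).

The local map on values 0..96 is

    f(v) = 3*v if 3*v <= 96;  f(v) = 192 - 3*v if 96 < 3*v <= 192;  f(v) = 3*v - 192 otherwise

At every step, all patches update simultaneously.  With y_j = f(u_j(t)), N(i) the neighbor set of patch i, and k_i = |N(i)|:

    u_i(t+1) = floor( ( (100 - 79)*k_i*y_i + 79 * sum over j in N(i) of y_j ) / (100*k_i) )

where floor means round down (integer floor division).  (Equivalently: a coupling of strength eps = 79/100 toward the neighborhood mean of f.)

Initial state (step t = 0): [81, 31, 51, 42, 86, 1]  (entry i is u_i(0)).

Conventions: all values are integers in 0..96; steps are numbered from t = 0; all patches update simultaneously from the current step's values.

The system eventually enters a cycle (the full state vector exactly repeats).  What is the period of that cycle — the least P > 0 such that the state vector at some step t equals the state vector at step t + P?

Answer: 16
Key observation: The state at step 45, [3, 3, 3, 3, 3, 3], reappears at step 61 — and no state repeats earlier — so the cycle the system enters has period 16.

Derivation:
t=0: [81, 31, 51, 42, 86, 1]
t=1: [73, 60, 46, 60, 56, 42]
t=2: [15, 30, 42, 22, 28, 44]
t=3: [71, 70, 73, 64, 74, 71]
t=4: [11, 24, 21, 20, 16, 26]
t=5: [59, 53, 72, 44, 65, 60]
t=6: [39, 17, 22, 19, 28, 13]
t=7: [58, 69, 49, 74, 56, 67]
t=8: [21, 26, 18, 22, 19, 29]
t=9: [70, 62, 76, 61, 72, 62]
t=10: [9, 21, 12, 18, 10, 24]
t=11: [51, 37, 60, 33, 56, 41]
t=12: [76, 36, 61, 44, 69, 28]
t=13: [64, 33, 68, 32, 63, 27]
t=14: [74, 23, 71, 21, 71, 22]
t=15: [58, 33, 57, 33, 56, 30]
t=16: [77, 36, 76, 36, 77, 36]
t=17: [74, 47, 73, 48, 74, 47]
t=18: [45, 33, 45, 33, 45, 33]
t=19: [85, 64, 85, 64, 85, 64]
t=20: [13, 49, 13, 49, 13, 49]
t=21: [43, 40, 43, 40, 43, 40]
t=22: [70, 64, 70, 64, 70, 64]
t=23: [3, 14, 3, 14, 3, 14]
t=24: [35, 15, 35, 15, 35, 15]
t=25: [53, 78, 53, 78, 53, 78]
t=26: [40, 34, 40, 34, 40, 34]
t=27: [86, 75, 86, 75, 86, 75]
t=28: [39, 59, 39, 59, 39, 59]
t=29: [27, 62, 27, 62, 27, 62]
t=30: [21, 65, 21, 65, 21, 65]
t=31: [15, 50, 15, 50, 15, 50]
t=32: [42, 44, 42, 44, 42, 44]
t=33: [61, 64, 61, 64, 61, 64]
t=34: [1, 7, 1, 7, 1, 7]
t=35: [17, 6, 17, 6, 17, 6]
t=36: [24, 44, 24, 44, 24, 44]
t=37: [62, 69, 62, 69, 62, 69]
t=38: [13, 7, 13, 7, 13, 7]
t=39: [24, 35, 24, 35, 24, 35]
t=40: [83, 75, 83, 75, 83, 75]
t=41: [38, 51, 38, 51, 38, 51]
t=42: [47, 69, 47, 69, 47, 69]
t=43: [22, 43, 22, 43, 22, 43]
t=44: [63, 65, 63, 65, 63, 65]
t=45: [3, 3, 3, 3, 3, 3]
t=46: [9, 9, 9, 9, 9, 9]
t=47: [27, 27, 27, 27, 27, 27]
t=48: [81, 81, 81, 81, 81, 81]
t=49: [51, 51, 51, 51, 51, 51]
t=50: [39, 39, 39, 39, 39, 39]
t=51: [75, 75, 75, 75, 75, 75]
t=52: [33, 33, 33, 33, 33, 33]
t=53: [93, 93, 93, 93, 93, 93]
t=54: [87, 87, 87, 87, 87, 87]
t=55: [69, 69, 69, 69, 69, 69]
t=56: [15, 15, 15, 15, 15, 15]
t=57: [45, 45, 45, 45, 45, 45]
t=58: [57, 57, 57, 57, 57, 57]
t=59: [21, 21, 21, 21, 21, 21]
t=60: [63, 63, 63, 63, 63, 63]
t=61: [3, 3, 3, 3, 3, 3]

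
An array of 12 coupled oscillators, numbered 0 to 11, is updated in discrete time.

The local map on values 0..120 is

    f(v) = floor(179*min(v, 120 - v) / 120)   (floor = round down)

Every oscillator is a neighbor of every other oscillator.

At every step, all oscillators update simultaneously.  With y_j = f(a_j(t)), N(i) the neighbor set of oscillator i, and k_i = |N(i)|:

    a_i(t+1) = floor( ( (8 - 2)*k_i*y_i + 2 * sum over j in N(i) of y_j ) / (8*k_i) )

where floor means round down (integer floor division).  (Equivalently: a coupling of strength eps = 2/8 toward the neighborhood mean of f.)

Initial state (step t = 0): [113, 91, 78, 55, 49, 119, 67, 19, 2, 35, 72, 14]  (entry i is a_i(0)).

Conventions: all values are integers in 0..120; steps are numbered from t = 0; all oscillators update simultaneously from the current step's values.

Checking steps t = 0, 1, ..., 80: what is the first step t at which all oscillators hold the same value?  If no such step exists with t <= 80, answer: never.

Answer: never
Key observation: The state at step 14 reappears at step 24 — the system is in a cycle of period 10 from step 14 on.  No step 0..24 is synchronized, and the cycle repeats forever, so no step up to 80 (or ever) has all oscillators equal.

Derivation:
t=0: [113, 91, 78, 55, 49, 119, 67, 19, 2, 35, 72, 14]  (not all equal)
t=1: [19, 43, 56, 71, 64, 12, 69, 32, 13, 49, 63, 26]  (not all equal)
t=2: [35, 62, 75, 68, 75, 27, 70, 49, 29, 68, 77, 43]  (not all equal)
t=3: [55, 80, 66, 73, 66, 46, 71, 70, 49, 73, 64, 64]  (not all equal)
t=4: [79, 63, 78, 71, 78, 69, 73, 74, 73, 71, 80, 80]  (not all equal)
t=5: [62, 80, 63, 71, 63, 73, 69, 68, 69, 71, 61, 61]  (not all equal)
t=6: [83, 64, 83, 74, 83, 72, 76, 77, 76, 74, 85, 85]  (not all equal)
t=7: [57, 77, 57, 66, 57, 68, 64, 63, 64, 66, 54, 54]  (not all equal)
t=8: [83, 68, 83, 80, 83, 77, 82, 83, 82, 80, 80, 80]  (not all equal)
t=9: [56, 72, 56, 59, 56, 62, 56, 56, 56, 59, 59, 59]  (not all equal)
t=10: [83, 74, 83, 86, 83, 85, 83, 83, 83, 86, 86, 86]  (not all equal)
t=11: [54, 64, 54, 51, 54, 52, 54, 54, 54, 51, 51, 51]  (not all equal)
t=12: [79, 81, 79, 76, 79, 77, 79, 79, 79, 76, 76, 76]  (not all equal)
t=13: [61, 59, 61, 64, 61, 63, 61, 61, 61, 64, 64, 64]  (not all equal)
t=14: [87, 87, 87, 83, 87, 85, 87, 87, 87, 83, 83, 83]  (not all equal)
t=15: [49, 49, 49, 53, 49, 51, 49, 49, 49, 53, 53, 53]  (not all equal)
t=16: [73, 73, 73, 77, 73, 75, 73, 73, 73, 77, 77, 77]  (not all equal)
t=17: [69, 69, 69, 65, 69, 67, 69, 69, 69, 65, 65, 65]  (not all equal)
t=18: [76, 76, 76, 80, 76, 78, 76, 76, 76, 80, 80, 80]  (not all equal)
t=19: [64, 64, 64, 60, 64, 62, 64, 64, 64, 60, 60, 60]  (not all equal)
t=20: [83, 83, 83, 87, 83, 85, 83, 83, 83, 87, 87, 87]  (not all equal)
t=21: [54, 54, 54, 50, 54, 52, 54, 54, 54, 50, 50, 50]  (not all equal)
t=22: [79, 79, 79, 75, 79, 77, 79, 79, 79, 75, 75, 75]  (not all equal)
t=23: [61, 61, 61, 65, 61, 63, 61, 61, 61, 65, 65, 65]  (not all equal)
t=24: [87, 87, 87, 83, 87, 85, 87, 87, 87, 83, 83, 83]  (not all equal)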